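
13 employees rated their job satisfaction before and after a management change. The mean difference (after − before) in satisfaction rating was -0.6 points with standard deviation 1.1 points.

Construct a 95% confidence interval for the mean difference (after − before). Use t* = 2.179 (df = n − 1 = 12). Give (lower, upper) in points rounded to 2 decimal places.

(-1.26, 0.06)

This is a matched-pairs design, so SE = s_d/√n = 1.1/√13 = 0.3051.
Margin = 2.179 × 0.3051 = 0.6648; the interval is -0.6 ± 0.6648 = (-1.26, 0.06).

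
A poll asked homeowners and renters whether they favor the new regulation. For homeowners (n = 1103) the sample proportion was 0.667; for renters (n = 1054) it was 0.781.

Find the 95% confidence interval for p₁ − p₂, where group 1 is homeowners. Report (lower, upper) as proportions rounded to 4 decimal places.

(-0.1514, -0.0766)

SE₁ = √(p̂₁(1−p̂₁)/n₁) = √(0.6670·0.3330/1103) = 0.01419; SE₂ = √(0.7810·0.2190/1054) = 0.01274.
Independent samples: SE of the difference = √(SE₁² + SE₂²) = √(0.0002013561 + 0.0001623076) = 0.01907.
z* for 95% confidence is 1.960, so the margin of error is 1.960 × 0.01907 = 0.03738.
Point estimate p̂₁ − p̂₂ = 0.6670 − 0.7810 = -0.1140.
-0.1140 ± 0.03738 → (-0.1514, -0.0766).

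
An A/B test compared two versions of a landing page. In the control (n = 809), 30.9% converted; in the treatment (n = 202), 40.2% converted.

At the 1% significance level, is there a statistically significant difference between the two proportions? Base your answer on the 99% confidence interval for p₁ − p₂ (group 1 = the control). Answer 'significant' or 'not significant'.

SE₁ = √(p̂₁(1−p̂₁)/n₁) = √(0.3090·0.6910/809) = 0.01625; SE₂ = √(0.4020·0.5980/202) = 0.03450.
Independent samples: SE of the difference = √(SE₁² + SE₂²) = √(0.0002640625 + 0.00119025) = 0.03814.
z* for 99% confidence is 2.576, so the margin of error is 2.576 × 0.03814 = 0.09825.
Point estimate p̂₁ − p̂₂ = 0.3090 − 0.4020 = -0.0930.
-0.0930 ± 0.09825 → (-0.19125, 0.00525).
The interval (-0.19125, 0.00525) contains 0, so the difference is not significant.

not significant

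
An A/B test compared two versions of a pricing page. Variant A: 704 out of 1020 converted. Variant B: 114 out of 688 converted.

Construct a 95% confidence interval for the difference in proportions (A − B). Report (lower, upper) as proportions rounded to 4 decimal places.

p̂₁ = 704/1020 = 0.6902 and p̂₂ = 114/688 = 0.1657.
SE₁ = √(p̂₁(1−p̂₁)/n₁) = √(0.6902·0.3098/1020) = 0.01448; SE₂ = √(0.1657·0.8343/688) = 0.01418.
Independent samples: SE of the difference = √(SE₁² + SE₂²) = √(0.0002096704 + 0.0002010724) = 0.02027.
z* for 95% confidence is 1.960, so the margin of error is 1.960 × 0.02027 = 0.03973.
Point estimate p̂₁ − p̂₂ = 0.6902 − 0.1657 = 0.5245.
0.5245 ± 0.03973 → (0.4848, 0.5642).

(0.4848, 0.5642)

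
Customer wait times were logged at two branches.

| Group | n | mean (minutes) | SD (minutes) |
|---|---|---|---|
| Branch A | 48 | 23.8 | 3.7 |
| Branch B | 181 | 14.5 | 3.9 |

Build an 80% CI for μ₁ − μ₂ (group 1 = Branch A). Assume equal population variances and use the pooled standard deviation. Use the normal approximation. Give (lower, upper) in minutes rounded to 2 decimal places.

s_p = √[((n₁−1)s₁² + (n₂−1)s₂²)/(n₁+n₂−2)] = √[(47·3.7² + 180·3.9²)/227] = 3.8594.
SE = 3.8594·√(1/48 + 1/181) = 0.6266.
With z* = 1.282, margin = 1.282 × 0.6266 = 0.8033.
x̄₁ − x̄₂ = 23.8 − 14.5 = 9.3000; interval 9.3000 ± 0.8033 = (8.50, 10.10).

(8.50, 10.10)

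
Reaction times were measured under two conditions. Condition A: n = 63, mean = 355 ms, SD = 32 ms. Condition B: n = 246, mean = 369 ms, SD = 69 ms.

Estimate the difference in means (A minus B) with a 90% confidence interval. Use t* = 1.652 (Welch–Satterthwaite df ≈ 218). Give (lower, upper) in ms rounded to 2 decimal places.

Standard errors of each mean: 32/√63 = 4.0316 and 69/√246 = 4.3993.
SE(x̄₁ − x̄₂) = √(4.0316² + 4.3993²) = 5.9672 for independent samples with unequal variances.
With t* = 1.652, the margin is 1.652 × 5.9672 = 9.8578.
x̄₁ − x̄₂ = 355 − 369 = -14.0000; the interval is -14.0000 ± 9.8578 = (-23.86, -4.14).

(-23.86, -4.14)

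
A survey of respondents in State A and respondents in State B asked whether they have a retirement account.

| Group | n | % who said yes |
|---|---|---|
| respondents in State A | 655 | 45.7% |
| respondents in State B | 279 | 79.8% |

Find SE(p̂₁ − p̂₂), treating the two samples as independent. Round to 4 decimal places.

Each SE is √(p̂(1−p̂)/n): √(0.4570·0.5430/655) = 0.01946 and √(0.7980·0.2020/279) = 0.02404.
SE(p̂₁ − p̂₂) = √(SE₁² + SE₂²) = √(0.0003786916 + 0.0005779216) = 0.03093, since the two samples are independent.

0.0309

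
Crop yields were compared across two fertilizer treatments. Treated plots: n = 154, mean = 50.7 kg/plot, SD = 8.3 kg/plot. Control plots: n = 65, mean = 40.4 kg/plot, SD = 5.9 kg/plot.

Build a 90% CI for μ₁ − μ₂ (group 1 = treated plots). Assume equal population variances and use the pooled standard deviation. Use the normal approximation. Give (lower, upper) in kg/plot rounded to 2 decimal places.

Pooled variance s_p² = [153·8.3² + 64·5.9²] / (154+65−2) = 58.8388, so s_p = 7.6706.
SE_diff = s_p·√(1/n₁ + 1/n₂) = 7.6706·√(1/154 + 1/65) = 1.1346.
z* = 1.645; margin = 1.645 × 1.1346 = 1.8664.
Difference = 50.7 − 40.4 = 10.3000.
10.3000 ± 1.8664 → (8.43, 12.17).

(8.43, 12.17)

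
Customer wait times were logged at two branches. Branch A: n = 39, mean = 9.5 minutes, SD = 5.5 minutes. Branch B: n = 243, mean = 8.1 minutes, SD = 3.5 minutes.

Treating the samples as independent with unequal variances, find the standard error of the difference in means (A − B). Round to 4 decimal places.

Standard errors of each mean: 5.5/√39 = 0.8807 and 3.5/√243 = 0.2245.
SE(x̄₁ − x̄₂) = √(0.8807² + 0.2245²) = 0.9089 for independent samples with unequal variances.

0.9089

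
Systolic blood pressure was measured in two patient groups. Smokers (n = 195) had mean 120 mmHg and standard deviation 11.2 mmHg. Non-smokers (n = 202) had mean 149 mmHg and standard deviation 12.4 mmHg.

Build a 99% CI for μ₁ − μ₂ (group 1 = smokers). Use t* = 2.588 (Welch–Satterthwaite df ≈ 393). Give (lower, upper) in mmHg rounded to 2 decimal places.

(-32.07, -25.93)

Per-group SEs: s₁/√n₁ = 11.2/√195 = 0.8020, s₂/√n₂ = 12.4/√202 = 0.8725.
Unpooled SE of the difference: √(0.643204 + 0.76125625) = 1.1851.
Margin of error = t* · SE = 2.588 × 1.1851 = 3.0670.
x̄₁ − x̄₂ = 120 − 149 = -29.0000.
CI: -29.0000 ± 3.0670 = (-32.07, -25.93).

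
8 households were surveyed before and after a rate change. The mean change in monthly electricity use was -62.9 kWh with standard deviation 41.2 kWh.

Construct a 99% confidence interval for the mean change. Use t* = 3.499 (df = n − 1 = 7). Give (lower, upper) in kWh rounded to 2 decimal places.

This is a matched-pairs design, so SE = s_d/√n = 41.2/√8 = 14.5664.
Margin = 3.499 × 14.5664 = 50.9678; the interval is -62.9 ± 50.9678 = (-113.87, -11.93).

(-113.87, -11.93)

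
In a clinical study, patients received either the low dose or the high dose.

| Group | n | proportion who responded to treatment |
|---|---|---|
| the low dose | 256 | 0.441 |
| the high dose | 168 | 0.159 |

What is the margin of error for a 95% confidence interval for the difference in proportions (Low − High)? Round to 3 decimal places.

0.082

The two standard errors are √(0.4410×0.5590/256) = 0.03103 and √(0.1590×0.8410/168) = 0.02821.
Because the samples are independent, SE_diff = √(0.03103² + 0.02821²) = 0.04194.
Using z* = 1.960 for 95%, ME = 1.960 × 0.04194 = 0.08220.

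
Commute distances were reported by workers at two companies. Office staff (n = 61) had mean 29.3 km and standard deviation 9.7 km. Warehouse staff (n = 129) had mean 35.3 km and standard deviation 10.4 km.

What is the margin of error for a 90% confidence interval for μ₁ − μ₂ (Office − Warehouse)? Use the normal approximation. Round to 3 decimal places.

Standard errors of each mean: 9.7/√61 = 1.2420 and 10.4/√129 = 0.9157.
SE(x̄₁ − x̄₂) = √(1.2420² + 0.9157²) = 1.5431 for independent samples with unequal variances.
With z* = 1.645, the margin is 1.645 × 1.5431 = 2.5384.

2.538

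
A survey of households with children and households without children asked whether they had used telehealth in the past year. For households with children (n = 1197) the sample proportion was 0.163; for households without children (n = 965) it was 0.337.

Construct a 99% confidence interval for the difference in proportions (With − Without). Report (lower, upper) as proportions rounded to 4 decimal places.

(-0.2219, -0.1261)

The two standard errors are √(0.1630×0.8370/1197) = 0.01068 and √(0.3370×0.6630/965) = 0.01522.
Because the samples are independent, SE_diff = √(0.01068² + 0.01522²) = 0.01859.
Using z* = 2.576 for 99%, ME = 2.576 × 0.01859 = 0.04789.
p̂₁ − p̂₂ = -0.1740; interval -0.1740 ± 0.04789 gives (-0.2219, -0.1261).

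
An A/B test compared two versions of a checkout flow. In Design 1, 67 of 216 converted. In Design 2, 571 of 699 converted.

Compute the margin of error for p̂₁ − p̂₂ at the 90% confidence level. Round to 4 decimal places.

0.0571

Sample proportions: 67/216 = 0.3102, 571/699 = 0.8169.
Each SE is √(p̂(1−p̂)/n): √(0.3102·0.6898/216) = 0.03147 and √(0.8169·0.1831/699) = 0.01463.
SE(p̂₁ − p̂₂) = √(SE₁² + SE₂²) = √(0.0009903609 + 0.0002140369) = 0.03470, since the two samples are independent.
At 90% confidence z* = 1.645; margin = 1.645 × 0.03470 = 0.05708.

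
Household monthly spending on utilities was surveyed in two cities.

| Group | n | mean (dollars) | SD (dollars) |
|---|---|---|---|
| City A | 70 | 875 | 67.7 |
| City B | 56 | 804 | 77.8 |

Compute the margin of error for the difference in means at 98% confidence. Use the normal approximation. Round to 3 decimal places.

Per-group SEs: s₁/√n₁ = 67.7/√70 = 8.0917, s₂/√n₂ = 77.8/√56 = 10.3965.
Unpooled SE of the difference: √(65.47560889 + 108.08721225) = 13.1743.
Margin of error = z* · SE = 2.326 × 13.1743 = 30.6434.

30.643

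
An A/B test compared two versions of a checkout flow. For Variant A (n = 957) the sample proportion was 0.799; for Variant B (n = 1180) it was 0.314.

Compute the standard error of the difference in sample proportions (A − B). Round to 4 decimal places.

0.0187

The two standard errors are √(0.7990×0.2010/957) = 0.01295 and √(0.3140×0.6860/1180) = 0.01351.
Because the samples are independent, SE_diff = √(0.01295² + 0.01351²) = 0.01871.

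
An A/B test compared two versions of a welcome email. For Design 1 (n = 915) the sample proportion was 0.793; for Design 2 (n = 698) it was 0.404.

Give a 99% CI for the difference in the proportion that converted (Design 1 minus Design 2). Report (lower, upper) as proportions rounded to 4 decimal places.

SE₁ = √(p̂₁(1−p̂₁)/n₁) = √(0.7930·0.2070/915) = 0.01339; SE₂ = √(0.4040·0.5960/698) = 0.01857.
Independent samples: SE of the difference = √(SE₁² + SE₂²) = √(0.0001792921 + 0.0003448449) = 0.02289.
z* for 99% confidence is 2.576, so the margin of error is 2.576 × 0.02289 = 0.05896.
Point estimate p̂₁ − p̂₂ = 0.7930 − 0.4040 = 0.3890.
0.3890 ± 0.05896 → (0.3300, 0.4480).

(0.3300, 0.4480)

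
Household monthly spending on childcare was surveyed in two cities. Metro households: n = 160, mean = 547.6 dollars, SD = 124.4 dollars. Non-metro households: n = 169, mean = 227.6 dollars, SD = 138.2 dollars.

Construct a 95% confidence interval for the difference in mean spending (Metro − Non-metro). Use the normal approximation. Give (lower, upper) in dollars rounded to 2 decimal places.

Standard errors of each mean: 124.4/√160 = 9.8347 and 138.2/√169 = 10.6308.
SE(x̄₁ − x̄₂) = √(9.8347² + 10.6308²) = 14.4822 for independent samples with unequal variances.
With z* = 1.960, the margin is 1.960 × 14.4822 = 28.3851.
x̄₁ − x̄₂ = 547.6 − 227.6 = 320.0000; the interval is 320.0000 ± 28.3851 = (291.61, 348.39).

(291.61, 348.39)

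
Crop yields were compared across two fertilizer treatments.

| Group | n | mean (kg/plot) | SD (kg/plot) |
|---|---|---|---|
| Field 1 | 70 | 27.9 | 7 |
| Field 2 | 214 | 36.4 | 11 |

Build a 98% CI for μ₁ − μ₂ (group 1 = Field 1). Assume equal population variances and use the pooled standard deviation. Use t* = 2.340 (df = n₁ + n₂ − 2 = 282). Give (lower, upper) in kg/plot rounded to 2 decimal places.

s_p = √[((n₁−1)s₁² + (n₂−1)s₂²)/(n₁+n₂−2)] = √[(69·7² + 213·11²)/282] = 10.1677.
SE = 10.1677·√(1/70 + 1/214) = 1.4000.
With t* = 2.340, margin = 2.340 × 1.4000 = 3.2760.
x̄₁ − x̄₂ = 27.9 − 36.4 = -8.5000; interval -8.5000 ± 3.2760 = (-11.78, -5.22).

(-11.78, -5.22)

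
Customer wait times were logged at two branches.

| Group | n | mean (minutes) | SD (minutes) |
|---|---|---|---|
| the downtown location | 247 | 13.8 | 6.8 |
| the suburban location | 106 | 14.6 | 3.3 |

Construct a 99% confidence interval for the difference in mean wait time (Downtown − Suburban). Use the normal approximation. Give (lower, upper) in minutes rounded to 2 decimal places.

(-2.19, 0.59)

SE₁ = s₁/√n₁ = 6.8/√247 = 0.4327; SE₂ = 3.3/√106 = 0.3205.
Independent samples, unequal variances: SE_diff = √(SE₁² + SE₂²) = √(0.18722929 + 0.10272025) = 0.5385.
z* = 2.576, so margin of error = 2.576 × 0.5385 = 1.3872.
Difference in means = 13.8 − 14.6 = -0.8000.
-0.8000 ± 1.3872 → (-2.19, 0.59).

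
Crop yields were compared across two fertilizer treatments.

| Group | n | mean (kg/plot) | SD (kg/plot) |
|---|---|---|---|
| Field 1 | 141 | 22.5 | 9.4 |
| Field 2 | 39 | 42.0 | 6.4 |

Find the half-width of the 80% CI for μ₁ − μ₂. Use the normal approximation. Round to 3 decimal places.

1.660

SE₁ = s₁/√n₁ = 9.4/√141 = 0.7916; SE₂ = 6.4/√39 = 1.0248.
Independent samples, unequal variances: SE_diff = √(SE₁² + SE₂²) = √(0.62663056 + 1.05021504) = 1.2949.
z* = 1.282, so margin of error = 1.282 × 1.2949 = 1.6601.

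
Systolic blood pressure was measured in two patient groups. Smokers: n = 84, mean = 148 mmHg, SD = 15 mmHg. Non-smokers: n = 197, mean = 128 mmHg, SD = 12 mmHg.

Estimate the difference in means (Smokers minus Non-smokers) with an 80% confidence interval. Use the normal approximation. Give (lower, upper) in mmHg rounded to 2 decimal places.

(17.63, 22.37)

Standard errors of each mean: 15/√84 = 1.6366 and 12/√197 = 0.8550.
SE(x̄₁ − x̄₂) = √(1.6366² + 0.8550²) = 1.8465 for independent samples with unequal variances.
With z* = 1.282, the margin is 1.282 × 1.8465 = 2.3672.
x̄₁ − x̄₂ = 148 − 128 = 20.0000; the interval is 20.0000 ± 2.3672 = (17.63, 22.37).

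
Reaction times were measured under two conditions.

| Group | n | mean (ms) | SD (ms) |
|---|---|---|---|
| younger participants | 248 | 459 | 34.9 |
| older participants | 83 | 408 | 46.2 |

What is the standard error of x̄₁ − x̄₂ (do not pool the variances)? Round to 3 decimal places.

5.534

Standard errors of each mean: 34.9/√248 = 2.2162 and 46.2/√83 = 5.0711.
SE(x̄₁ − x̄₂) = √(2.2162² + 5.0711²) = 5.5342 for independent samples with unequal variances.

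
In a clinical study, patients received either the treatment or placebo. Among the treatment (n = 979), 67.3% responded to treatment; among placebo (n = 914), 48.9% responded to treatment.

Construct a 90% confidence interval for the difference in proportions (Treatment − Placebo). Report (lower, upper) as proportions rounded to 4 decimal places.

(0.1473, 0.2207)

SE₁ = √(p̂₁(1−p̂₁)/n₁) = √(0.6730·0.3270/979) = 0.01499; SE₂ = √(0.4890·0.5110/914) = 0.01653.
Independent samples: SE of the difference = √(SE₁² + SE₂²) = √(0.0002247001 + 0.0002732409) = 0.02231.
z* for 90% confidence is 1.645, so the margin of error is 1.645 × 0.02231 = 0.03670.
Point estimate p̂₁ − p̂₂ = 0.6730 − 0.4890 = 0.1840.
0.1840 ± 0.03670 → (0.1473, 0.2207).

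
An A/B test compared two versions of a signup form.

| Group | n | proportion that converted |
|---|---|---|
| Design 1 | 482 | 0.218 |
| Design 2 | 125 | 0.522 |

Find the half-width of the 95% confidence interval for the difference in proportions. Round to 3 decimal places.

0.095

SE₁ = √(p̂₁(1−p̂₁)/n₁) = √(0.2180·0.7820/482) = 0.01881; SE₂ = √(0.5220·0.4780/125) = 0.04468.
Independent samples: SE of the difference = √(SE₁² + SE₂²) = √(0.0003538161 + 0.0019963024) = 0.04848.
z* for 95% confidence is 1.960, so the margin of error is 1.960 × 0.04848 = 0.09502.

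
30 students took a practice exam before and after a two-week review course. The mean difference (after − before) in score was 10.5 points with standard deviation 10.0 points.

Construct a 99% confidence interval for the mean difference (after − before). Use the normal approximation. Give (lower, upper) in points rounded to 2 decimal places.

This is a matched-pairs design, so SE = s_d/√n = 10.0/√30 = 1.8257.
Margin = 2.576 × 1.8257 = 4.7030; the interval is 10.5 ± 4.7030 = (5.80, 15.20).

(5.80, 15.20)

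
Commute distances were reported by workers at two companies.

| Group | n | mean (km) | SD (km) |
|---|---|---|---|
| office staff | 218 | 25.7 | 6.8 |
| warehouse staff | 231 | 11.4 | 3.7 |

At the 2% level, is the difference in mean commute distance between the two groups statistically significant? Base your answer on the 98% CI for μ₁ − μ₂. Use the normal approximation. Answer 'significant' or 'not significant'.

Per-group SEs: s₁/√n₁ = 6.8/√218 = 0.4606, s₂/√n₂ = 3.7/√231 = 0.2434.
Unpooled SE of the difference: √(0.21215236 + 0.05924356) = 0.5210.
Margin of error = z* · SE = 2.326 × 0.5210 = 1.2118.
x̄₁ − x̄₂ = 25.7 − 11.4 = 14.3000.
CI: 14.3000 ± 1.2118 = (13.0882, 15.5118).
The interval (13.0882, 15.5118) does not contain 0, so the difference is significant.

significant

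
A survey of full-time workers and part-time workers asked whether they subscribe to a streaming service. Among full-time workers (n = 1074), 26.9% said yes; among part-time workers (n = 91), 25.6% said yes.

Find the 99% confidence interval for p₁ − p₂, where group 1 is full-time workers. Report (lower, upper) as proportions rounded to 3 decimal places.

(-0.110, 0.136)

Each SE is √(p̂(1−p̂)/n): √(0.2690·0.7310/1074) = 0.01353 and √(0.2560·0.7440/91) = 0.04575.
SE(p̂₁ − p̂₂) = √(SE₁² + SE₂²) = √(0.0001830609 + 0.0020930625) = 0.04771, since the two samples are independent.
At 99% confidence z* = 2.576; margin = 2.576 × 0.04771 = 0.12290.
The difference is 0.2690 − 0.2560 = 0.0130, so the interval is 0.0130 ± 0.12290 = (-0.110, 0.136).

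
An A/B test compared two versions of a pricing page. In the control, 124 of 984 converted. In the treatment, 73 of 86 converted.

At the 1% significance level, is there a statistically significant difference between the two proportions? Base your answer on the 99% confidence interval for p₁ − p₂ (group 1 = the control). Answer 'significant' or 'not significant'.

Sample proportions: 124/984 = 0.1260, 73/86 = 0.8488.
Each SE is √(p̂(1−p̂)/n): √(0.1260·0.8740/984) = 0.01058 and √(0.8488·0.1512/86) = 0.03863.
SE(p̂₁ − p̂₂) = √(SE₁² + SE₂²) = √(0.0001119364 + 0.0014922769) = 0.04005, since the two samples are independent.
At 99% confidence z* = 2.576; margin = 2.576 × 0.04005 = 0.10317.
The difference is 0.1260 − 0.8488 = -0.7228, so the interval is -0.7228 ± 0.10317 = (-0.82597, -0.61963).
The interval (-0.82597, -0.61963) does not contain 0, so the difference is significant.

significant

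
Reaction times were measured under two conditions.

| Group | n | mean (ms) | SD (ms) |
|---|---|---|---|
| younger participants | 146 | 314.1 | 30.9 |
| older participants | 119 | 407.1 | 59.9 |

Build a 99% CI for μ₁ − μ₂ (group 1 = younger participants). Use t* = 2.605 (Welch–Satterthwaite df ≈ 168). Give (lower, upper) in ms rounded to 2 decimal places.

(-108.78, -77.22)

SE₁ = s₁/√n₁ = 30.9/√146 = 2.5573; SE₂ = 59.9/√119 = 5.4910.
Independent samples, unequal variances: SE_diff = √(SE₁² + SE₂²) = √(6.53978329 + 30.151081) = 6.0573.
t* = 2.605, so margin of error = 2.605 × 6.0573 = 15.7793.
Difference in means = 314.1 − 407.1 = -93.0000.
-93.0000 ± 15.7793 → (-108.78, -77.22).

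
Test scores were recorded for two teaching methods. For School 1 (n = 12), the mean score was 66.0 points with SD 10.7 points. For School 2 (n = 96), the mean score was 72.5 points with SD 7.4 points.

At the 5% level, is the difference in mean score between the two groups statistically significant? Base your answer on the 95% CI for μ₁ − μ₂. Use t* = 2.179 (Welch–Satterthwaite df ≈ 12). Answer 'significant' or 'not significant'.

Per-group SEs: s₁/√n₁ = 10.7/√12 = 3.0888, s₂/√n₂ = 7.4/√96 = 0.7553.
Unpooled SE of the difference: √(9.54068544 + 0.57047809) = 3.1798.
Margin of error = t* · SE = 2.179 × 3.1798 = 6.9288.
x̄₁ − x̄₂ = 66.0 − 72.5 = -6.5000.
CI: -6.5000 ± 6.9288 = (-13.4288, 0.4288).
The interval (-13.4288, 0.4288) contains 0, so the difference is not significant.

not significant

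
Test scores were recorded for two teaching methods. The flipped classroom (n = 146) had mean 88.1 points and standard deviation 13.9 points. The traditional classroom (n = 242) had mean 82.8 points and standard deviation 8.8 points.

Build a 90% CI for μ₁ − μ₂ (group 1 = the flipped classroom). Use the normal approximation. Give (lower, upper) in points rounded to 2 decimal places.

(3.19, 7.41)

Standard errors of each mean: 13.9/√146 = 1.1504 and 8.8/√242 = 0.5657.
SE(x̄₁ − x̄₂) = √(1.1504² + 0.5657²) = 1.2820 for independent samples with unequal variances.
With z* = 1.645, the margin is 1.645 × 1.2820 = 2.1089.
x̄₁ − x̄₂ = 88.1 − 82.8 = 5.3000; the interval is 5.3000 ± 2.1089 = (3.19, 7.41).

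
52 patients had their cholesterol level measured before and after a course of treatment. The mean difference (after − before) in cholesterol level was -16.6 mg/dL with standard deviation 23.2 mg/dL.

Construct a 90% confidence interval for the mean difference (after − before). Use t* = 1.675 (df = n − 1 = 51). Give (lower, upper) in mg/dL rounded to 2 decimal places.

This is a matched-pairs design, so SE = s_d/√n = 23.2/√52 = 3.2173.
Margin = 1.675 × 3.2173 = 5.3890; the interval is -16.6 ± 5.3890 = (-21.99, -11.21).

(-21.99, -11.21)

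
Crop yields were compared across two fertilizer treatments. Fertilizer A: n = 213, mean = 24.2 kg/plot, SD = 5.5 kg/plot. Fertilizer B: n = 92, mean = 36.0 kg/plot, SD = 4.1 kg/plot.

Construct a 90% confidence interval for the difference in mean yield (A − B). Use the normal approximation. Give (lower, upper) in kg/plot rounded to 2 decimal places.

(-12.74, -10.86)

SE₁ = s₁/√n₁ = 5.5/√213 = 0.3769; SE₂ = 4.1/√92 = 0.4275.
Independent samples, unequal variances: SE_diff = √(SE₁² + SE₂²) = √(0.14205361 + 0.18275625) = 0.5699.
z* = 1.645, so margin of error = 1.645 × 0.5699 = 0.9375.
Difference in means = 24.2 − 36.0 = -11.8000.
-11.8000 ± 0.9375 → (-12.74, -10.86).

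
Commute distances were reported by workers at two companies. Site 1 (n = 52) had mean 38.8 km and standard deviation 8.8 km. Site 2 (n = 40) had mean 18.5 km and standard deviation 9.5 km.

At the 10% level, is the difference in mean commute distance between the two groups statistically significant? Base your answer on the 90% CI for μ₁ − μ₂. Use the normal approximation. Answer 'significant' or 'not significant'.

SE₁ = s₁/√n₁ = 8.8/√52 = 1.2203; SE₂ = 9.5/√40 = 1.5021.
Independent samples, unequal variances: SE_diff = √(SE₁² + SE₂²) = √(1.48913209 + 2.25630441) = 1.9353.
z* = 1.645, so margin of error = 1.645 × 1.9353 = 3.1836.
Difference in means = 38.8 − 18.5 = 20.3000.
20.3000 ± 3.1836 → (17.1164, 23.4836).
The interval (17.1164, 23.4836) does not contain 0, so the difference is significant.

significant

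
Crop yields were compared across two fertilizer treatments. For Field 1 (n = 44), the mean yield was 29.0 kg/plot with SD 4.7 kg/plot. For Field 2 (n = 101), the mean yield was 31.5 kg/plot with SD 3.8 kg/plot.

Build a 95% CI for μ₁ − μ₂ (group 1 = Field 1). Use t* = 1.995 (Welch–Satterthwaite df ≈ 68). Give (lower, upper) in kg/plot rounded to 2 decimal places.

(-4.10, -0.90)

SE₁ = s₁/√n₁ = 4.7/√44 = 0.7086; SE₂ = 3.8/√101 = 0.3781.
Independent samples, unequal variances: SE_diff = √(SE₁² + SE₂²) = √(0.50211396 + 0.14295961) = 0.8032.
t* = 1.995, so margin of error = 1.995 × 0.8032 = 1.6024.
Difference in means = 29.0 − 31.5 = -2.5000.
-2.5000 ± 1.6024 → (-4.10, -0.90).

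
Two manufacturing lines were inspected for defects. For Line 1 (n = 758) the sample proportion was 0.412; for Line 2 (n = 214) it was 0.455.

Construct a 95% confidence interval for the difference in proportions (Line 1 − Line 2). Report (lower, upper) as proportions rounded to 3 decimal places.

SE₁ = √(p̂₁(1−p̂₁)/n₁) = √(0.4120·0.5880/758) = 0.01788; SE₂ = √(0.4550·0.5450/214) = 0.03404.
Independent samples: SE of the difference = √(SE₁² + SE₂²) = √(0.0003196944 + 0.0011587216) = 0.03845.
z* for 95% confidence is 1.960, so the margin of error is 1.960 × 0.03845 = 0.07536.
Point estimate p̂₁ − p̂₂ = 0.4120 − 0.4550 = -0.0430.
-0.0430 ± 0.07536 → (-0.118, 0.032).

(-0.118, 0.032)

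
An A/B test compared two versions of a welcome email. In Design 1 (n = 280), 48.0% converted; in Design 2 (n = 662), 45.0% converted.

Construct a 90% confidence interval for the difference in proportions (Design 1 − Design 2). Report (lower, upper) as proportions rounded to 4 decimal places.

(-0.0285, 0.0885)

SE₁ = √(p̂₁(1−p̂₁)/n₁) = √(0.4800·0.5200/280) = 0.02986; SE₂ = √(0.4500·0.5500/662) = 0.01934.
Independent samples: SE of the difference = √(SE₁² + SE₂²) = √(0.0008916196 + 0.0003740356) = 0.03558.
z* for 90% confidence is 1.645, so the margin of error is 1.645 × 0.03558 = 0.05853.
Point estimate p̂₁ − p̂₂ = 0.4800 − 0.4500 = 0.0300.
0.0300 ± 0.05853 → (-0.0285, 0.0885).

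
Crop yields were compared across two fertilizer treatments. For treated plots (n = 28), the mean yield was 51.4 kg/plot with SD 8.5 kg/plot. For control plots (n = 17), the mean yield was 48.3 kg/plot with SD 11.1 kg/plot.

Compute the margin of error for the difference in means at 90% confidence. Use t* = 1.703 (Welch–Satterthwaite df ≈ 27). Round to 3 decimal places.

Standard errors of each mean: 8.5/√28 = 1.6063 and 11.1/√17 = 2.6921.
SE(x̄₁ − x̄₂) = √(1.6063² + 2.6921²) = 3.1349 for independent samples with unequal variances.
With t* = 1.703, the margin is 1.703 × 3.1349 = 5.3387.

5.339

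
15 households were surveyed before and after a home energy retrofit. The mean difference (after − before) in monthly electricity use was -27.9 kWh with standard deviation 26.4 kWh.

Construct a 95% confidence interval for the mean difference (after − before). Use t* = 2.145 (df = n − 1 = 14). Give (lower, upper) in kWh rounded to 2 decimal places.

(-42.52, -13.28)

Paired design: SE = s_d/√n = 26.4/√15 = 6.8165.
t* = 2.145; margin of error = 2.145 × 6.8165 = 14.6214.
-27.9 ± 14.6214 → (-42.52, -13.28).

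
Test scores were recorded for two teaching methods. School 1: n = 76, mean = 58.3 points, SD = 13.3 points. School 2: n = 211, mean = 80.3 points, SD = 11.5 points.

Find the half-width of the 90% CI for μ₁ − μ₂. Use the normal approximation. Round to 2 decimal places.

SE₁ = s₁/√n₁ = 13.3/√76 = 1.5256; SE₂ = 11.5/√211 = 0.7917.
Independent samples, unequal variances: SE_diff = √(SE₁² + SE₂²) = √(2.32745536 + 0.62678889) = 1.7188.
z* = 1.645, so margin of error = 1.645 × 1.7188 = 2.8274.

2.83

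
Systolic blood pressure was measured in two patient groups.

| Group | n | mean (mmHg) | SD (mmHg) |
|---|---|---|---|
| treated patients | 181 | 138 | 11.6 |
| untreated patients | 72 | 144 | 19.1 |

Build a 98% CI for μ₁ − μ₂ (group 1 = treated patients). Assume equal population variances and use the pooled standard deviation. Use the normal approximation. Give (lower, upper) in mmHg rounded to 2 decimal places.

(-10.58, -1.42)

s_p = √[((n₁−1)s₁² + (n₂−1)s₂²)/(n₁+n₂−2)] = √[(180·11.6² + 71·19.1²)/251] = 14.1312.
SE = 14.1312·√(1/181 + 1/72) = 1.9689.
With z* = 2.326, margin = 2.326 × 1.9689 = 4.5797.
x̄₁ − x̄₂ = 138 − 144 = -6.0000; interval -6.0000 ± 4.5797 = (-10.58, -1.42).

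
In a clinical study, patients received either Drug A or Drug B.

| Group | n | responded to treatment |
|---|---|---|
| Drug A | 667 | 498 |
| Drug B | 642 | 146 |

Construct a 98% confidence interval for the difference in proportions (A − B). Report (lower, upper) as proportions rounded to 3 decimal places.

p̂₁ = 498/667 = 0.7466 and p̂₂ = 146/642 = 0.2274.
SE₁ = √(p̂₁(1−p̂₁)/n₁) = √(0.7466·0.2534/667) = 0.01684; SE₂ = √(0.2274·0.7726/642) = 0.01654.
Independent samples: SE of the difference = √(SE₁² + SE₂²) = √(0.0002835856 + 0.0002735716) = 0.02360.
z* for 98% confidence is 2.326, so the margin of error is 2.326 × 0.02360 = 0.05489.
Point estimate p̂₁ − p̂₂ = 0.7466 − 0.2274 = 0.5192.
0.5192 ± 0.05489 → (0.464, 0.574).

(0.464, 0.574)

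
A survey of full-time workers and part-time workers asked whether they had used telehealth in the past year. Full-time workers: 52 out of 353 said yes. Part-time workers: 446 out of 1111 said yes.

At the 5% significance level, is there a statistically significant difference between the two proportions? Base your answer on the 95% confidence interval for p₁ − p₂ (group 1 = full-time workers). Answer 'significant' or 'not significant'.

significant

First, p̂₁ = 52/353 = 0.1473; p̂₂ = 446/1111 = 0.4014.
The two standard errors are √(0.1473×0.8527/353) = 0.01886 and √(0.4014×0.5986/1111) = 0.01471.
Because the samples are independent, SE_diff = √(0.01886² + 0.01471²) = 0.02392.
Using z* = 1.960 for 95%, ME = 1.960 × 0.02392 = 0.04688.
p̂₁ − p̂₂ = -0.2541; interval -0.2541 ± 0.04688 gives (-0.30098, -0.20722).
The interval (-0.30098, -0.20722) does not contain 0, so the difference is significant.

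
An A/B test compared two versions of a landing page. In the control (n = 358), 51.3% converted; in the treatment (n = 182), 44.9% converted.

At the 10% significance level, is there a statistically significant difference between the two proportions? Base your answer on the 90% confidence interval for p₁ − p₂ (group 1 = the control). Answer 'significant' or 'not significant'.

not significant

SE₁ = √(p̂₁(1−p̂₁)/n₁) = √(0.5130·0.4870/358) = 0.02642; SE₂ = √(0.4490·0.5510/182) = 0.03687.
Independent samples: SE of the difference = √(SE₁² + SE₂²) = √(0.0006980164 + 0.0013593969) = 0.04536.
z* for 90% confidence is 1.645, so the margin of error is 1.645 × 0.04536 = 0.07462.
Point estimate p̂₁ − p̂₂ = 0.5130 − 0.4490 = 0.0640.
0.0640 ± 0.07462 → (-0.01062, 0.13862).
The interval (-0.01062, 0.13862) contains 0, so the difference is not significant.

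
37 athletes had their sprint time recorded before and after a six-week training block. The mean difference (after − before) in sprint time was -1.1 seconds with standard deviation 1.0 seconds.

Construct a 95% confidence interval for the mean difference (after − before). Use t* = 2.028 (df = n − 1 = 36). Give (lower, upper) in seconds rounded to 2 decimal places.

This is a matched-pairs design, so SE = s_d/√n = 1.0/√37 = 0.1644.
Margin = 2.028 × 0.1644 = 0.3334; the interval is -1.1 ± 0.3334 = (-1.43, -0.77).

(-1.43, -0.77)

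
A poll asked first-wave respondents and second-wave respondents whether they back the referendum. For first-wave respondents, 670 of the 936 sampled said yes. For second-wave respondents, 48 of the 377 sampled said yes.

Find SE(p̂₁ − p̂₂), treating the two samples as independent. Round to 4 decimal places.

0.0226

p̂₁ = 670/936 = 0.7158 and p̂₂ = 48/377 = 0.1273.
SE₁ = √(p̂₁(1−p̂₁)/n₁) = √(0.7158·0.2842/936) = 0.01474; SE₂ = √(0.1273·0.8727/377) = 0.01717.
Independent samples: SE of the difference = √(SE₁² + SE₂²) = √(0.0002172676 + 0.0002948089) = 0.02263.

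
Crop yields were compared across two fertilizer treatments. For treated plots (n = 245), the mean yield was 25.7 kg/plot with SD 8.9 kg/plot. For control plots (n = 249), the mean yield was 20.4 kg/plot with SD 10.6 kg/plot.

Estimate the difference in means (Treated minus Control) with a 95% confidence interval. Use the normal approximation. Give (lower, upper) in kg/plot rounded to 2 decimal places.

Per-group SEs: s₁/√n₁ = 8.9/√245 = 0.5686, s₂/√n₂ = 10.6/√249 = 0.6717.
Unpooled SE of the difference: √(0.32330596 + 0.45118089) = 0.8800.
Margin of error = z* · SE = 1.960 × 0.8800 = 1.7248.
x̄₁ − x̄₂ = 25.7 − 20.4 = 5.3000.
CI: 5.3000 ± 1.7248 = (3.58, 7.02).

(3.58, 7.02)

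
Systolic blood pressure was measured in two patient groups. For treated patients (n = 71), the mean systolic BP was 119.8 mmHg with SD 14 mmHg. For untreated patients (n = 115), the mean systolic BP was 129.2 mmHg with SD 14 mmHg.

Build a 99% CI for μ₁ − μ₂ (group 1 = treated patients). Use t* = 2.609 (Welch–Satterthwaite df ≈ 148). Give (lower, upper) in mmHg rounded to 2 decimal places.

Per-group SEs: s₁/√n₁ = 14/√71 = 1.6615, s₂/√n₂ = 14/√115 = 1.3055.
Unpooled SE of the difference: √(2.76058225 + 1.70433025) = 2.1130.
Margin of error = t* · SE = 2.609 × 2.1130 = 5.5128.
x̄₁ − x̄₂ = 119.8 − 129.2 = -9.4000.
CI: -9.4000 ± 5.5128 = (-14.91, -3.89).

(-14.91, -3.89)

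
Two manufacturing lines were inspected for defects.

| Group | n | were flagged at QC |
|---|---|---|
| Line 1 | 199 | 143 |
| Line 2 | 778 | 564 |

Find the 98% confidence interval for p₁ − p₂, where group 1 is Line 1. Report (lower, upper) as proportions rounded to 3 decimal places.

Sample proportions: 143/199 = 0.7186, 564/778 = 0.7249.
Each SE is √(p̂(1−p̂)/n): √(0.7186·0.2814/199) = 0.03188 and √(0.7249·0.2751/778) = 0.01601.
SE(p̂₁ − p̂₂) = √(SE₁² + SE₂²) = √(0.0010163344 + 0.0002563201) = 0.03567, since the two samples are independent.
At 98% confidence z* = 2.326; margin = 2.326 × 0.03567 = 0.08297.
The difference is 0.7186 − 0.7249 = -0.0063, so the interval is -0.0063 ± 0.08297 = (-0.089, 0.077).

(-0.089, 0.077)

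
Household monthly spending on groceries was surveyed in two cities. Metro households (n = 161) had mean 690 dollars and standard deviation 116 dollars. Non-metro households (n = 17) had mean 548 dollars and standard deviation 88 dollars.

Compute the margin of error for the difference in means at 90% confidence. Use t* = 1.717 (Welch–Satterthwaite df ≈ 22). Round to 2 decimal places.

39.87

SE₁ = s₁/√n₁ = 116/√161 = 9.1421; SE₂ = 88/√17 = 21.3431.
Independent samples, unequal variances: SE_diff = √(SE₁² + SE₂²) = √(83.57799241 + 455.52791761) = 23.2187.
t* = 1.717, so margin of error = 1.717 × 23.2187 = 39.8665.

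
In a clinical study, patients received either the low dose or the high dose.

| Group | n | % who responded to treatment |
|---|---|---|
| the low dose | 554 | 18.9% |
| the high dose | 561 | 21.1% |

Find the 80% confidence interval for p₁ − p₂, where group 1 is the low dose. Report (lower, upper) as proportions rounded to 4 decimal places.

(-0.0527, 0.0087)

Each SE is √(p̂(1−p̂)/n): √(0.1890·0.8110/554) = 0.01663 and √(0.2110·0.7890/561) = 0.01723.
SE(p̂₁ − p̂₂) = √(SE₁² + SE₂²) = √(0.0002765569 + 0.0002968729) = 0.02395, since the two samples are independent.
At 80% confidence z* = 1.282; margin = 1.282 × 0.02395 = 0.03070.
The difference is 0.1890 − 0.2110 = -0.0220, so the interval is -0.0220 ± 0.03070 = (-0.0527, 0.0087).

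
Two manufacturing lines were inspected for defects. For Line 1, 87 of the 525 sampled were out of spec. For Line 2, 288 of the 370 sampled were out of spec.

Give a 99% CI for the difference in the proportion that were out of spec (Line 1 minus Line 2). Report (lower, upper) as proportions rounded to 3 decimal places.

p̂₁ = 87/525 = 0.1657 and p̂₂ = 288/370 = 0.7784.
SE₁ = √(p̂₁(1−p̂₁)/n₁) = √(0.1657·0.8343/525) = 0.01623; SE₂ = √(0.7784·0.2216/370) = 0.02159.
Independent samples: SE of the difference = √(SE₁² + SE₂²) = √(0.0002634129 + 0.0004661281) = 0.02701.
z* for 99% confidence is 2.576, so the margin of error is 2.576 × 0.02701 = 0.06958.
Point estimate p̂₁ − p̂₂ = 0.1657 − 0.7784 = -0.6127.
-0.6127 ± 0.06958 → (-0.682, -0.543).

(-0.682, -0.543)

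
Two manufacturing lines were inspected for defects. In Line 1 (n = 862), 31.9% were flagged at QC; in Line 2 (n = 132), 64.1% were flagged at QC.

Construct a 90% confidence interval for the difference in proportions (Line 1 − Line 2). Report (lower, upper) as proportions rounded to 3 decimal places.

Each SE is √(p̂(1−p̂)/n): √(0.3190·0.6810/862) = 0.01588 and √(0.6410·0.3590/132) = 0.04175.
SE(p̂₁ − p̂₂) = √(SE₁² + SE₂²) = √(0.0002521744 + 0.0017430625) = 0.04467, since the two samples are independent.
At 90% confidence z* = 1.645; margin = 1.645 × 0.04467 = 0.07348.
The difference is 0.3190 − 0.6410 = -0.3220, so the interval is -0.3220 ± 0.07348 = (-0.395, -0.249).

(-0.395, -0.249)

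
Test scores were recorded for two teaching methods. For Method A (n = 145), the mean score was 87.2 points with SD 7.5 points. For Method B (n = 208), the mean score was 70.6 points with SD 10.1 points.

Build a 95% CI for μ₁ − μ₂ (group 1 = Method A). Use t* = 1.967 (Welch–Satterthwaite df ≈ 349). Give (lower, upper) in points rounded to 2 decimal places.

SE₁ = s₁/√n₁ = 7.5/√145 = 0.6228; SE₂ = 10.1/√208 = 0.7003.
Independent samples, unequal variances: SE_diff = √(SE₁² + SE₂²) = √(0.38787984 + 0.49042009) = 0.9372.
t* = 1.967, so margin of error = 1.967 × 0.9372 = 1.8435.
Difference in means = 87.2 − 70.6 = 16.6000.
16.6000 ± 1.8435 → (14.76, 18.44).

(14.76, 18.44)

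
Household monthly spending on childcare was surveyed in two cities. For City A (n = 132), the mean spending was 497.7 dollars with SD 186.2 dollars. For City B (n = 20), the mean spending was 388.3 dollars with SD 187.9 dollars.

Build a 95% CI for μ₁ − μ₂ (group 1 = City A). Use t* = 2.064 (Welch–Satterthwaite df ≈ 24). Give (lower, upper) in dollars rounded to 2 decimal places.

Standard errors of each mean: 186.2/√132 = 16.2066 and 187.9/√20 = 42.0157.
SE(x̄₁ − x̄₂) = √(16.2066² + 42.0157²) = 45.0330 for independent samples with unequal variances.
With t* = 2.064, the margin is 2.064 × 45.0330 = 92.9481.
x̄₁ − x̄₂ = 497.7 − 388.3 = 109.4000; the interval is 109.4000 ± 92.9481 = (16.45, 202.35).

(16.45, 202.35)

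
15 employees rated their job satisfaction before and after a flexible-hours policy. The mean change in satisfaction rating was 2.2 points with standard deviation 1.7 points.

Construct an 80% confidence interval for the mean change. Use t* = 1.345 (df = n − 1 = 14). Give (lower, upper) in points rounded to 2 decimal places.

Paired design: SE = s_d/√n = 1.7/√15 = 0.4389.
t* = 1.345; margin of error = 1.345 × 0.4389 = 0.5903.
2.2 ± 0.5903 → (1.61, 2.79).

(1.61, 2.79)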